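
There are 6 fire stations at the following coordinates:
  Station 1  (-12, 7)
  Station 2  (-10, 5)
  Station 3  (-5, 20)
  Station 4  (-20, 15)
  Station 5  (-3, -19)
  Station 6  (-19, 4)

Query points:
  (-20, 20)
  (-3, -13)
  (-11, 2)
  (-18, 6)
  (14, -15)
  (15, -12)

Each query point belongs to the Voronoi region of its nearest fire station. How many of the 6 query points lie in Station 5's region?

(-20, 20) — d² to each: Station 1:233, Station 2:325, Station 3:225, Station 4:25, Station 5:1810, Station 6:257 → nearest is Station 4
(-3, -13) — d² to each: Station 1:481, Station 2:373, Station 3:1093, Station 4:1073, Station 5:36, Station 6:545 → nearest is Station 5
(-11, 2) — d² to each: Station 1:26, Station 2:10, Station 3:360, Station 4:250, Station 5:505, Station 6:68 → nearest is Station 2
(-18, 6) — d² to each: Station 1:37, Station 2:65, Station 3:365, Station 4:85, Station 5:850, Station 6:5 → nearest is Station 6
(14, -15) — d² to each: Station 1:1160, Station 2:976, Station 3:1586, Station 4:2056, Station 5:305, Station 6:1450 → nearest is Station 5
(15, -12) — d² to each: Station 1:1090, Station 2:914, Station 3:1424, Station 4:1954, Station 5:373, Station 6:1412 → nearest is Station 5
3 of the 6 points have Station 5 as nearest.

3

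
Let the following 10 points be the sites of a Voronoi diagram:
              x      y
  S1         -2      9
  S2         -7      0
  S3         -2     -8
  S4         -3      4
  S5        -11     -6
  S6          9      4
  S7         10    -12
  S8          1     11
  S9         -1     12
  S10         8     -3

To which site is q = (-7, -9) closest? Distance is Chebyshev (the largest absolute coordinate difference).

S5

d(q,S1) = max(5, 18) = 18
d(q,S2) = max(0, 9) = 9
d(q,S3) = max(5, 1) = 5
d(q,S4) = max(4, 13) = 13
d(q,S5) = max(4, 3) = 4
d(q,S6) = max(16, 13) = 16
d(q,S7) = max(17, 3) = 17
d(q,S8) = max(8, 20) = 20
d(q,S9) = max(6, 21) = 21
d(q, S10) = max(15, 6) = 15
S5 is nearest.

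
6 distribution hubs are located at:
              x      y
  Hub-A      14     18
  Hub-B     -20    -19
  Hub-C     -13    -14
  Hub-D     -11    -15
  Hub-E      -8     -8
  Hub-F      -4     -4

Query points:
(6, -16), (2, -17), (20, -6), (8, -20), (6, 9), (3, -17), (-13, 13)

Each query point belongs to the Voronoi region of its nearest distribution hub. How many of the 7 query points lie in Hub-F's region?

(6, -16) — d² to each: Hub-A:1220, Hub-B:685, Hub-C:365, Hub-D:290, Hub-E:260, Hub-F:244 → nearest is Hub-F
(2, -17) — d² to each: Hub-A:1369, Hub-B:488, Hub-C:234, Hub-D:173, Hub-E:181, Hub-F:205 → nearest is Hub-D
(20, -6) — d² to each: Hub-A:612, Hub-B:1769, Hub-C:1153, Hub-D:1042, Hub-E:788, Hub-F:580 → nearest is Hub-F
(8, -20) — d² to each: Hub-A:1480, Hub-B:785, Hub-C:477, Hub-D:386, Hub-E:400, Hub-F:400 → nearest is Hub-D
(6, 9) — d² to each: Hub-A:145, Hub-B:1460, Hub-C:890, Hub-D:865, Hub-E:485, Hub-F:269 → nearest is Hub-A
(3, -17) — d² to each: Hub-A:1346, Hub-B:533, Hub-C:265, Hub-D:200, Hub-E:202, Hub-F:218 → nearest is Hub-D
(-13, 13) — d² to each: Hub-A:754, Hub-B:1073, Hub-C:729, Hub-D:788, Hub-E:466, Hub-F:370 → nearest is Hub-F
3 of the 7 points have Hub-F as nearest.

3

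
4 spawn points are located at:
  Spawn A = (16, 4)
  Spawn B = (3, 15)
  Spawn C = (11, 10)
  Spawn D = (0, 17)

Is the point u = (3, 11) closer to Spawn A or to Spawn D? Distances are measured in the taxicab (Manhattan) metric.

Spawn D

d(u, Spawn A) = |3−16| + |11−4| = 13 + 7 = 20
d(u, Spawn D) = |3−0| + |11−17| = 3 + 6 = 9
20 > 9, so Spawn D is closer.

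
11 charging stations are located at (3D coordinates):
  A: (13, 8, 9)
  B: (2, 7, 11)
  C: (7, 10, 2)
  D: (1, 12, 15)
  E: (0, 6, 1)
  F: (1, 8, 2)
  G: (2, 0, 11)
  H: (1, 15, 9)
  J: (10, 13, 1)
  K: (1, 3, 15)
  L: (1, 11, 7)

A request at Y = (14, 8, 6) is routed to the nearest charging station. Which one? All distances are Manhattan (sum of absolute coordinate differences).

d(Y,A) = |14−13| + |8−8| + |6−9| = 1 + 0 + 3 = 4
d(Y,B) = |14−2| + |8−7| + |6−11| = 12 + 1 + 5 = 18
d(Y,C) = |14−7| + |8−10| + |6−2| = 7 + 2 + 4 = 13
d(Y,D) = |14−1| + |8−12| + |6−15| = 13 + 4 + 9 = 26
d(Y,E) = |14−0| + |8−6| + |6−1| = 14 + 2 + 5 = 21
d(Y,F) = |14−1| + |8−8| + |6−2| = 13 + 0 + 4 = 17
d(Y,G) = |14−2| + |8−0| + |6−11| = 12 + 8 + 5 = 25
d(Y,H) = |14−1| + |8−15| + |6−9| = 13 + 7 + 3 = 23
d(Y,J) = |14−10| + |8−13| + |6−1| = 4 + 5 + 5 = 14
d(Y,K) = |14−1| + |8−3| + |6−15| = 13 + 5 + 9 = 27
d(Y,L) = |14−1| + |8−11| + |6−7| = 13 + 3 + 1 = 17
A is nearest.

A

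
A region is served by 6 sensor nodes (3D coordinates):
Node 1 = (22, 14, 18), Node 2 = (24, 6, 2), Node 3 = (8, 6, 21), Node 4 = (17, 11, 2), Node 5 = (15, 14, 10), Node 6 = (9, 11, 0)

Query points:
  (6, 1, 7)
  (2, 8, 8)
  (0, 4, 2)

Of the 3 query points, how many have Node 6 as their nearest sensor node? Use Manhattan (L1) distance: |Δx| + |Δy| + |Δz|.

(6, 1, 7) — d to each: Node 1:40, Node 2:28, Node 3:21, Node 4:26, Node 5:25, Node 6:20 → nearest is Node 6
(2, 8, 8) — d to each: Node 1:36, Node 2:30, Node 3:21, Node 4:24, Node 5:21, Node 6:18 → nearest is Node 6
(0, 4, 2) — d to each: Node 1:48, Node 2:26, Node 3:29, Node 4:24, Node 5:33, Node 6:18 → nearest is Node 6
3 of the 3 points have Node 6 as nearest.

3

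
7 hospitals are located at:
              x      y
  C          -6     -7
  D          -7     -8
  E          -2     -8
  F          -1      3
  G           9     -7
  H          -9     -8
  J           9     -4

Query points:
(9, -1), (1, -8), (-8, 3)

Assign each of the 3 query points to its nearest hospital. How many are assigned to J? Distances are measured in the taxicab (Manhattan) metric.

1

(9, -1) — d to each: C:21, D:23, E:18, F:14, G:6, H:25, J:3 → nearest is J
(1, -8) — d to each: C:8, D:8, E:3, F:13, G:9, H:10, J:12 → nearest is E
(-8, 3) — d to each: C:12, D:12, E:17, F:7, G:27, H:12, J:24 → nearest is F
1 of the 3 points has J as nearest.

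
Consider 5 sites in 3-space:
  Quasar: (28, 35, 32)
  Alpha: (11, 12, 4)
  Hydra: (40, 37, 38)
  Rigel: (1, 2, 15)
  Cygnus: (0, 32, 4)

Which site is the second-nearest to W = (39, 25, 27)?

Squared Euclidean distances:
d²(W, Quasar) = (39−28)² + (25−35)² + (27−32)² = 121 + 100 + 25 = 246
d²(W, Alpha) = (39−11)² + (25−12)² + (27−4)² = 784 + 169 + 529 = 1482
d²(W, Hydra) = (39−40)² + (25−37)² + (27−38)² = 1 + 144 + 121 = 266
d²(W, Rigel) = (39−1)² + (25−2)² + (27−15)² = 1444 + 529 + 144 = 2117
d²(W, Cygnus) = (39−0)² + (25−32)² + (27−4)² = 1521 + 49 + 529 = 2099
Sorted ascending: Quasar, Hydra, Alpha, … — the second-nearest is Hydra.

Hydra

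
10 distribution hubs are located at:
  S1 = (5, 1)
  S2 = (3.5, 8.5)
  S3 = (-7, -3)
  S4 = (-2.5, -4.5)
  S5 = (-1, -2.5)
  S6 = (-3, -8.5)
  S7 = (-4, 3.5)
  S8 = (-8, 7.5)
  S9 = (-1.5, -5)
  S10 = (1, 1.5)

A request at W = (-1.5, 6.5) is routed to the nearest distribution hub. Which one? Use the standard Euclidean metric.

S7

Compare squared distances (the ordering matches that of the actual distances):
|WS1|² = 42.25 + 30.25 = 72.5
|WS2|² = 25 + 4 = 29
|WS3|² = 30.25 + 90.25 = 120.5
|WS4|² = 1 + 121 = 122
|WS5|² = 0.25 + 81 = 81.25
|WS6|² = 2.25 + 225 = 227.25
|WS7|² = 6.25 + 9 = 15.25
|WS8|² = 42.25 + 1 = 43.25
|WS9|² = 0 + 132.25 = 132.25
d²(W, S10) = 6.25 + 25 = 31.25
Minimum is at S7.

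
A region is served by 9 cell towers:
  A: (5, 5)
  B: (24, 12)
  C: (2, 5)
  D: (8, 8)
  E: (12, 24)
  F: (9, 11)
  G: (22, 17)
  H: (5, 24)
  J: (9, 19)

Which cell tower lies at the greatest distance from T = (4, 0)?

Since √ is increasing, it suffices to compare squared distances:
|TA|² = 1 + 25 = 26
|TB|² = 400 + 144 = 544
|TC|² = 4 + 25 = 29
|TD|² = 16 + 64 = 80
|TE|² = 64 + 576 = 640
|TF|² = 25 + 121 = 146
|TG|² = 324 + 289 = 613
|TH|² = 1 + 576 = 577
|TJ|² = 25 + 361 = 386
The largest is to E.

E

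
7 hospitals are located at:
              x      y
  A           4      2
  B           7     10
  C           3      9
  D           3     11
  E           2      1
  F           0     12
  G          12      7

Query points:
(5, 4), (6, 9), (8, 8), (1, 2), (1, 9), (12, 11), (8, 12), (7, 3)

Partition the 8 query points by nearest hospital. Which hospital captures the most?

B

(5, 4) — d² to each: A:5, B:40, C:29, D:53, E:18, F:89, G:58 → nearest is A
(6, 9) — d² to each: A:53, B:2, C:9, D:13, E:80, F:45, G:40 → nearest is B
(8, 8) — d² to each: A:52, B:5, C:26, D:34, E:85, F:80, G:17 → nearest is B
(1, 2) — d² to each: A:9, B:100, C:53, D:85, E:2, F:101, G:146 → nearest is E
(1, 9) — d² to each: A:58, B:37, C:4, D:8, E:65, F:10, G:125 → nearest is C
(12, 11) — d² to each: A:145, B:26, C:85, D:81, E:200, F:145, G:16 → nearest is G
(8, 12) — d² to each: A:116, B:5, C:34, D:26, E:157, F:64, G:41 → nearest is B
(7, 3) — d² to each: A:10, B:49, C:52, D:80, E:29, F:130, G:41 → nearest is A
Tally — A:2, B:3, C:1, E:1, G:1. B captures the most (3).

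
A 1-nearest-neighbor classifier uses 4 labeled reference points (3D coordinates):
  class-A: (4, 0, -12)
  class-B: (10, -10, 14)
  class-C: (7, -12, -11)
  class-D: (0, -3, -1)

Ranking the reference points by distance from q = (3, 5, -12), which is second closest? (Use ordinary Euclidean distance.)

Since √ is increasing, it suffices to compare squared distances:
d²(q, class-A) = (3−4)² + (5−0)² + (-12−(-12))² = 1 + 25 + 0 = 26
d²(q, class-B) = (3−10)² + (5−(-10))² + (-12−14)² = 49 + 225 + 676 = 950
d²(q, class-C) = (3−7)² + (5−(-12))² + (-12−(-11))² = 16 + 289 + 1 = 306
d²(q, class-D) = (3−0)² + (5−(-3))² + (-12−(-1))² = 9 + 64 + 121 = 194
Sorted ascending: class-A, class-D, class-C, … — the second-nearest is class-D.

class-D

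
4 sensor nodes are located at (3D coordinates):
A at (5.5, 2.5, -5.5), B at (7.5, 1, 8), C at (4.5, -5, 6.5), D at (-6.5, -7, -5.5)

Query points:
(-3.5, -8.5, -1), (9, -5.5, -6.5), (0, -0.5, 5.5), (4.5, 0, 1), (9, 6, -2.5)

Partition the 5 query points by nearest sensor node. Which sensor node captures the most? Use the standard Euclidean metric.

A

(-3.5, -8.5, -1) — d² to each: A:222.25, B:292.25, C:132.5, D:31.5 → nearest is D
(9, -5.5, -6.5) — d² to each: A:77.25, B:254.75, C:189.5, D:243.5 → nearest is A
(0, -0.5, 5.5) — d² to each: A:160.25, B:64.75, C:41.5, D:205.5 → nearest is C
(4.5, 0, 1) — d² to each: A:49.5, B:59, C:55.25, D:212.25 → nearest is A
(9, 6, -2.5) — d² to each: A:33.5, B:137.5, C:222.25, D:418.25 → nearest is A
Tally — A:3, C:1, D:1. A captures the most (3).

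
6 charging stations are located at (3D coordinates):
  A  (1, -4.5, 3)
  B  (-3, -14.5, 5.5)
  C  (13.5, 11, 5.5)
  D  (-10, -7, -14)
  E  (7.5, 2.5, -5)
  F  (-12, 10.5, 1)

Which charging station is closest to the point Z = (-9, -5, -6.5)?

D

Compare squared distances (the ordering matches that of the actual distances):
|ZA|² = (-9−1)² + (-5−(-4.5))² + (-6.5−3)² = 100 + 0.25 + 90.25 = 190.5
|ZB|² = (-9−(-3))² + (-5−(-14.5))² + (-6.5−5.5)² = 36 + 90.25 + 144 = 270.25
|ZC|² = (-9−13.5)² + (-5−11)² + (-6.5−5.5)² = 506.25 + 256 + 144 = 906.25
|ZD|² = (-9−(-10))² + (-5−(-7))² + (-6.5−(-14))² = 1 + 4 + 56.25 = 61.25
|ZE|² = (-9−7.5)² + (-5−2.5)² + (-6.5−(-5))² = 272.25 + 56.25 + 2.25 = 330.75
|ZF|² = (-9−(-12))² + (-5−10.5)² + (-6.5−1)² = 9 + 240.25 + 56.25 = 305.5
Minimum is at D.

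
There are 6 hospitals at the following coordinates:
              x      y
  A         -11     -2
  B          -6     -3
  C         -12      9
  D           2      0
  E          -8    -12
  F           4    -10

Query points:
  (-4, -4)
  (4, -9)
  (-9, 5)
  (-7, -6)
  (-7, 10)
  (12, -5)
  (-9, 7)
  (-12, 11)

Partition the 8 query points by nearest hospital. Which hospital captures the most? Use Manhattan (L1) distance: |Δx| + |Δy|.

C

(-4, -4) — d to each: A:9, B:3, C:21, D:10, E:12, F:14 → nearest is B
(4, -9) — d to each: A:22, B:16, C:34, D:11, E:15, F:1 → nearest is F
(-9, 5) — d to each: A:9, B:11, C:7, D:16, E:18, F:28 → nearest is C
(-7, -6) — d to each: A:8, B:4, C:20, D:15, E:7, F:15 → nearest is B
(-7, 10) — d to each: A:16, B:14, C:6, D:19, E:23, F:31 → nearest is C
(12, -5) — d to each: A:26, B:20, C:38, D:15, E:27, F:13 → nearest is F
(-9, 7) — d to each: A:11, B:13, C:5, D:18, E:20, F:30 → nearest is C
(-12, 11) — d to each: A:14, B:20, C:2, D:25, E:27, F:37 → nearest is C
Tally — B:2, C:4, F:2. C captures the most (4).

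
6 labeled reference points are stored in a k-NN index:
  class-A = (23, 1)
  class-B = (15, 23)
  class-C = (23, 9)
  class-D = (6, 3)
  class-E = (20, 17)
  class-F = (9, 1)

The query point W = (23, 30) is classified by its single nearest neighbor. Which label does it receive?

Compare squared distances (the ordering matches that of the actual distances):
d²(W, class-A) = (23−23)² + (30−1)² = 0 + 841 = 841
d²(W, class-B) = (23−15)² + (30−23)² = 64 + 49 = 113
d²(W, class-C) = (23−23)² + (30−9)² = 0 + 441 = 441
d²(W, class-D) = (23−6)² + (30−3)² = 289 + 729 = 1018
d²(W, class-E) = (23−20)² + (30−17)² = 9 + 169 = 178
d²(W, class-F) = (23−9)² + (30−1)² = 196 + 841 = 1037
class-B is nearest.

class-B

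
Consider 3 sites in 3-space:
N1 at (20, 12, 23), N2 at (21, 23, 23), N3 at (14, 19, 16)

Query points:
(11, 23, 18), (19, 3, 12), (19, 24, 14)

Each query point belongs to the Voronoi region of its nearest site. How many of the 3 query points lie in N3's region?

2

(11, 23, 18) — d² to each: N1:227, N2:125, N3:29 → nearest is N3
(19, 3, 12) — d² to each: N1:203, N2:525, N3:297 → nearest is N1
(19, 24, 14) — d² to each: N1:226, N2:86, N3:54 → nearest is N3
2 of the 3 points have N3 as nearest.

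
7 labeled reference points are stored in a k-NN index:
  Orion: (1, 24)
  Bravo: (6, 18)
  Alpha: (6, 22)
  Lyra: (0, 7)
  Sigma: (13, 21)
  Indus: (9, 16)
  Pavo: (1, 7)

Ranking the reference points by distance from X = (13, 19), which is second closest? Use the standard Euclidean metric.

Squared Euclidean distances:
d²(X, Orion) = (13−1)² + (19−24)² = 144 + 25 = 169
d²(X, Bravo) = (13−6)² + (19−18)² = 49 + 1 = 50
d²(X, Alpha) = (13−6)² + (19−22)² = 49 + 9 = 58
d²(X, Lyra) = (13−0)² + (19−7)² = 169 + 144 = 313
d²(X, Sigma) = (13−13)² + (19−21)² = 0 + 4 = 4
d²(X, Indus) = (13−9)² + (19−16)² = 16 + 9 = 25
d²(X, Pavo) = (13−1)² + (19−7)² = 144 + 144 = 288
Sorted ascending: Sigma, Indus, Bravo, … — the second-nearest is Indus.

Indus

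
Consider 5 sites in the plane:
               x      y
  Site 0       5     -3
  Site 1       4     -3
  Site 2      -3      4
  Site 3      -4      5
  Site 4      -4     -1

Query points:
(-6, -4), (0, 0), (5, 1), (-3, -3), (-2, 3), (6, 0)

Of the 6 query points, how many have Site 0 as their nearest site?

(-6, -4) — d² to each: Site 0:122, Site 1:101, Site 2:73, Site 3:85, Site 4:13 → nearest is Site 4
(0, 0) — d² to each: Site 0:34, Site 1:25, Site 2:25, Site 3:41, Site 4:17 → nearest is Site 4
(5, 1) — d² to each: Site 0:16, Site 1:17, Site 2:73, Site 3:97, Site 4:85 → nearest is Site 0
(-3, -3) — d² to each: Site 0:64, Site 1:49, Site 2:49, Site 3:65, Site 4:5 → nearest is Site 4
(-2, 3) — d² to each: Site 0:85, Site 1:72, Site 2:2, Site 3:8, Site 4:20 → nearest is Site 2
(6, 0) — d² to each: Site 0:10, Site 1:13, Site 2:97, Site 3:125, Site 4:101 → nearest is Site 0
2 of the 6 points have Site 0 as nearest.

2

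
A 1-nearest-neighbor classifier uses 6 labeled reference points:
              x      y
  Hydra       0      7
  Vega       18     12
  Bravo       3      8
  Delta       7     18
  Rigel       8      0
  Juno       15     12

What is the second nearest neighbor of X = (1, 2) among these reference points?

Since √ is increasing, it suffices to compare squared distances:
d²(X, Hydra) = (1−0)² + (2−7)² = 1 + 25 = 26
d²(X, Vega) = (1−18)² + (2−12)² = 289 + 100 = 389
d²(X, Bravo) = (1−3)² + (2−8)² = 4 + 36 = 40
d²(X, Delta) = (1−7)² + (2−18)² = 36 + 256 = 292
d²(X, Rigel) = (1−8)² + (2−0)² = 49 + 4 = 53
d²(X, Juno) = (1−15)² + (2−12)² = 196 + 100 = 296
Sorted ascending: Hydra, Bravo, Rigel, … — the second-nearest is Bravo.

Bravo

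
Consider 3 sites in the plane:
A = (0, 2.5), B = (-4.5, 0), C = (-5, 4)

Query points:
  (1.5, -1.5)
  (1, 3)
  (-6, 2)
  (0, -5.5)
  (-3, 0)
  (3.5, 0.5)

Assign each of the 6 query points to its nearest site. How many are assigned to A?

3

(1.5, -1.5) — d² to each: A:18.25, B:38.25, C:72.5 → nearest is A
(1, 3) — d² to each: A:1.25, B:39.25, C:37 → nearest is A
(-6, 2) — d² to each: A:36.25, B:6.25, C:5 → nearest is C
(0, -5.5) — d² to each: A:64, B:50.5, C:115.25 → nearest is B
(-3, 0) — d² to each: A:15.25, B:2.25, C:20 → nearest is B
(3.5, 0.5) — d² to each: A:16.25, B:64.25, C:84.5 → nearest is A
3 of the 6 points have A as nearest.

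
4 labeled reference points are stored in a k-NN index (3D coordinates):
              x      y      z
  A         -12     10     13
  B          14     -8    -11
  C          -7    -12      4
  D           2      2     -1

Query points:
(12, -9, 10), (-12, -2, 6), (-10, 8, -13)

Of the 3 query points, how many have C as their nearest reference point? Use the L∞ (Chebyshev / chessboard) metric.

(12, -9, 10) — d to each: A:24, B:21, C:19, D:11 → nearest is D
(-12, -2, 6) — d to each: A:12, B:26, C:10, D:14 → nearest is C
(-10, 8, -13) — d to each: A:26, B:24, C:20, D:12 → nearest is D
1 of the 3 points has C as nearest.

1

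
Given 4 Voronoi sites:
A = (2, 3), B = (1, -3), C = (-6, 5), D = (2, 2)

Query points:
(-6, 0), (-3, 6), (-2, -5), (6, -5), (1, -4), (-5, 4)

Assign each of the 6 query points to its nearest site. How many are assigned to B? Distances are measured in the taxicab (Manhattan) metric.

3

(-6, 0) — d to each: A:11, B:10, C:5, D:10 → nearest is C
(-3, 6) — d to each: A:8, B:13, C:4, D:9 → nearest is C
(-2, -5) — d to each: A:12, B:5, C:14, D:11 → nearest is B
(6, -5) — d to each: A:12, B:7, C:22, D:11 → nearest is B
(1, -4) — d to each: A:8, B:1, C:16, D:7 → nearest is B
(-5, 4) — d to each: A:8, B:13, C:2, D:9 → nearest is C
3 of the 6 points have B as nearest.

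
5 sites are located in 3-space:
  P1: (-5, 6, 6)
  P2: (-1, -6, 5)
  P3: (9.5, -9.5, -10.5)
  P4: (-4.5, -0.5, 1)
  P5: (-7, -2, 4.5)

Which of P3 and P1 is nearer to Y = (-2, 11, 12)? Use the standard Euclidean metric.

P1

Compare squared distances:
|YP3|² = (-2−9.5)² + (11−(-9.5))² + (12−(-10.5))² = 132.25 + 420.25 + 506.25 = 1058.75
|YP1|² = (-2−(-5))² + (11−6)² + (12−6)² = 9 + 25 + 36 = 70
1058.75 > 70, so P1 is closer.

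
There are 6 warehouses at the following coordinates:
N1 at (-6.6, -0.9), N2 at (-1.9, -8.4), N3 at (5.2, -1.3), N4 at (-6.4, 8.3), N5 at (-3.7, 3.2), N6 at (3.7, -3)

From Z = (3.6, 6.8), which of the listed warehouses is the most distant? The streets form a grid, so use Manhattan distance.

N2

d(Z,N1) = |3.6−(-6.6)| + |6.8−(-0.9)| = 10.2 + 7.7 = 17.9
d(Z,N2) = |3.6−(-1.9)| + |6.8−(-8.4)| = 5.5 + 15.2 = 20.7
d(Z,N3) = |3.6−5.2| + |6.8−(-1.3)| = 1.6 + 8.1 = 9.7
d(Z,N4) = |3.6−(-6.4)| + |6.8−8.3| = 10 + 1.5 = 11.5
d(Z,N5) = |3.6−(-3.7)| + |6.8−3.2| = 7.3 + 3.6 = 10.9
d(Z,N6) = |3.6−3.7| + |6.8−(-3)| = 0.1 + 9.8 = 9.9
The largest is to N2.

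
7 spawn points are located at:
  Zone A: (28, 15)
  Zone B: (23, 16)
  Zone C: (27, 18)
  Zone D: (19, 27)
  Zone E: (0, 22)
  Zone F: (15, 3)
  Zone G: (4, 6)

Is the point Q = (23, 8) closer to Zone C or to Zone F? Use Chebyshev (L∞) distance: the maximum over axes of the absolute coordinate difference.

Zone F

d(Q, Zone C) = max(4, 10) = 10
d(Q, Zone F) = max(8, 5) = 8
10 > 8, so Zone F is closer.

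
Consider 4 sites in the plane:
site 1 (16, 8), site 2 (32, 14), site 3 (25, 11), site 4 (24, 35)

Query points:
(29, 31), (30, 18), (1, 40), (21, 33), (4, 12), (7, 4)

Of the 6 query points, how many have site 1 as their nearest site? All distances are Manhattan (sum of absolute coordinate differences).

(29, 31) — d to each: site 1:36, site 2:20, site 3:24, site 4:9 → nearest is site 4
(30, 18) — d to each: site 1:24, site 2:6, site 3:12, site 4:23 → nearest is site 2
(1, 40) — d to each: site 1:47, site 2:57, site 3:53, site 4:28 → nearest is site 4
(21, 33) — d to each: site 1:30, site 2:30, site 3:26, site 4:5 → nearest is site 4
(4, 12) — d to each: site 1:16, site 2:30, site 3:22, site 4:43 → nearest is site 1
(7, 4) — d to each: site 1:13, site 2:35, site 3:25, site 4:48 → nearest is site 1
2 of the 6 points have site 1 as nearest.

2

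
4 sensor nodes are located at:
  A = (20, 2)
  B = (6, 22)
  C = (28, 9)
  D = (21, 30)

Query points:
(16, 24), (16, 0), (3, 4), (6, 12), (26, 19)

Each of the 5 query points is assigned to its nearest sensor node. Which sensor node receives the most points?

(16, 24) — d² to each: A:500, B:104, C:369, D:61 → nearest is D
(16, 0) — d² to each: A:20, B:584, C:225, D:925 → nearest is A
(3, 4) — d² to each: A:293, B:333, C:650, D:1000 → nearest is A
(6, 12) — d² to each: A:296, B:100, C:493, D:549 → nearest is B
(26, 19) — d² to each: A:325, B:409, C:104, D:146 → nearest is C
Tally — A:2, B:1, C:1, D:1. A captures the most (2).

A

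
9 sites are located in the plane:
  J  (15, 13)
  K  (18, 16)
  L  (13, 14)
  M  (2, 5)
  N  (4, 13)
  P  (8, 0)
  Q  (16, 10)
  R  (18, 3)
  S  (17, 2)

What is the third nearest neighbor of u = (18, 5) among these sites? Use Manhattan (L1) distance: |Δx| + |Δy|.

Q

d(u,J) = 3 + 8 = 11
d(u,K) = 0 + 11 = 11
d(u,L) = 5 + 9 = 14
d(u,M) = 16 + 0 = 16
d(u,N) = 14 + 8 = 22
d(u,P) = 10 + 5 = 15
d(u,Q) = 2 + 5 = 7
d(u,R) = 0 + 2 = 2
d(u,S) = 1 + 3 = 4
Sorted ascending: R, S, Q, J, … — the third-nearest is Q.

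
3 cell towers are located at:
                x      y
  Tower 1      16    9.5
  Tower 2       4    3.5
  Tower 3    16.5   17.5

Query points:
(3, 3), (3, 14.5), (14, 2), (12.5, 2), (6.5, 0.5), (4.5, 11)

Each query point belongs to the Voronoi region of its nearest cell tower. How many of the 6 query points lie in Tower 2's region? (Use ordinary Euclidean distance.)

4

(3, 3) — d² to each: Tower 1:211.25, Tower 2:1.25, Tower 3:392.5 → nearest is Tower 2
(3, 14.5) — d² to each: Tower 1:194, Tower 2:122, Tower 3:191.25 → nearest is Tower 2
(14, 2) — d² to each: Tower 1:60.25, Tower 2:102.25, Tower 3:246.5 → nearest is Tower 1
(12.5, 2) — d² to each: Tower 1:68.5, Tower 2:74.5, Tower 3:256.25 → nearest is Tower 1
(6.5, 0.5) — d² to each: Tower 1:171.25, Tower 2:15.25, Tower 3:389 → nearest is Tower 2
(4.5, 11) — d² to each: Tower 1:134.5, Tower 2:56.5, Tower 3:186.25 → nearest is Tower 2
4 of the 6 points have Tower 2 as nearest.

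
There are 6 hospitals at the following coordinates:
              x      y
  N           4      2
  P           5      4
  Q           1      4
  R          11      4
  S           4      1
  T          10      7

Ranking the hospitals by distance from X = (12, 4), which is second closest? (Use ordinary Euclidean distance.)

T

Compare squared distances (the ordering matches that of the actual distances):
|XN|² = (12−4)² + (4−2)² = 64 + 4 = 68
|XP|² = (12−5)² + (4−4)² = 49 + 0 = 49
|XQ|² = (12−1)² + (4−4)² = 121 + 0 = 121
|XR|² = (12−11)² + (4−4)² = 1 + 0 = 1
|XS|² = (12−4)² + (4−1)² = 64 + 9 = 73
|XT|² = (12−10)² + (4−7)² = 4 + 9 = 13
Sorted ascending: R, T, P, … — the second-nearest is T.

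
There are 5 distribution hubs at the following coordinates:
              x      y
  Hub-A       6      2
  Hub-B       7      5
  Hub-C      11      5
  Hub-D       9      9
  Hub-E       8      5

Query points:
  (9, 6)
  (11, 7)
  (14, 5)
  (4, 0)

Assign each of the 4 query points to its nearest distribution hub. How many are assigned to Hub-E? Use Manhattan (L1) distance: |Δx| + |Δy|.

(9, 6) — d to each: Hub-A:7, Hub-B:3, Hub-C:3, Hub-D:3, Hub-E:2 → nearest is Hub-E
(11, 7) — d to each: Hub-A:10, Hub-B:6, Hub-C:2, Hub-D:4, Hub-E:5 → nearest is Hub-C
(14, 5) — d to each: Hub-A:11, Hub-B:7, Hub-C:3, Hub-D:9, Hub-E:6 → nearest is Hub-C
(4, 0) — d to each: Hub-A:4, Hub-B:8, Hub-C:12, Hub-D:14, Hub-E:9 → nearest is Hub-A
1 of the 4 points has Hub-E as nearest.

1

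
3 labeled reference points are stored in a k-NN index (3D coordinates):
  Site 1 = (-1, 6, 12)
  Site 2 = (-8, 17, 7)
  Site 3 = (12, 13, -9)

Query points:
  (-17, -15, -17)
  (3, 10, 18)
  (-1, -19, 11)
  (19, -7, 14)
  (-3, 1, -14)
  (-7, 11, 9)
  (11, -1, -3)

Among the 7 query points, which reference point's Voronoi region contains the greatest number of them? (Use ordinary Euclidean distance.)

(-17, -15, -17) — d² to each: Site 1:1538, Site 2:1681, Site 3:1689 → nearest is Site 1
(3, 10, 18) — d² to each: Site 1:68, Site 2:291, Site 3:819 → nearest is Site 1
(-1, -19, 11) — d² to each: Site 1:626, Site 2:1361, Site 3:1593 → nearest is Site 1
(19, -7, 14) — d² to each: Site 1:573, Site 2:1354, Site 3:978 → nearest is Site 1
(-3, 1, -14) — d² to each: Site 1:705, Site 2:722, Site 3:394 → nearest is Site 3
(-7, 11, 9) — d² to each: Site 1:70, Site 2:41, Site 3:689 → nearest is Site 2
(11, -1, -3) — d² to each: Site 1:418, Site 2:785, Site 3:233 → nearest is Site 3
Tally — Site 1:4, Site 2:1, Site 3:2. Site 1 captures the most (4).

Site 1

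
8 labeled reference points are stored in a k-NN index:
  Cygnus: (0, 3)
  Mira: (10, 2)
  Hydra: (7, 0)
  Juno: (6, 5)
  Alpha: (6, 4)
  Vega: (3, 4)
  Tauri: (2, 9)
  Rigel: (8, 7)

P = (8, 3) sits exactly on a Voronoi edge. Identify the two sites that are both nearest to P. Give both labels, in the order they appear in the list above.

Mira and Alpha

Squared distances from P to each site:
d²(P, Cygnus) = (8−0)² + (3−3)² = 64 + 0 = 64
d²(P, Mira) = (8−10)² + (3−2)² = 4 + 1 = 5
d²(P, Hydra) = (8−7)² + (3−0)² = 1 + 9 = 10
d²(P, Juno) = (8−6)² + (3−5)² = 4 + 4 = 8
d²(P, Alpha) = (8−6)² + (3−4)² = 4 + 1 = 5
d²(P, Vega) = (8−3)² + (3−4)² = 25 + 1 = 26
d²(P, Tauri) = (8−2)² + (3−9)² = 36 + 36 = 72
d²(P, Rigel) = (8−8)² + (3−7)² = 0 + 16 = 16
P is equidistant from Mira and Alpha (both at squared distance 5), and every other site is strictly farther — so P lies on the Mira–Alpha Voronoi edge.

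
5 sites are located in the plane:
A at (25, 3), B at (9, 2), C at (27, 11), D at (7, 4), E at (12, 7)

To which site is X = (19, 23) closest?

C

Since √ is increasing, it suffices to compare squared distances:
|XA|² = (19−25)² + (23−3)² = 36 + 400 = 436
|XB|² = (19−9)² + (23−2)² = 100 + 441 = 541
|XC|² = (19−27)² + (23−11)² = 64 + 144 = 208
|XD|² = (19−7)² + (23−4)² = 144 + 361 = 505
|XE|² = (19−12)² + (23−7)² = 49 + 256 = 305
Minimum is at C.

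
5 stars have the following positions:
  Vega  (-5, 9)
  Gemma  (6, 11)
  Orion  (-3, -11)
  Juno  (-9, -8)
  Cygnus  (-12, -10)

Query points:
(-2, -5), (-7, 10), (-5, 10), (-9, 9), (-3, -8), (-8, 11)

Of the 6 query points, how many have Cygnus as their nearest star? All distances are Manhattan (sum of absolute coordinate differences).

(-2, -5) — d to each: Vega:17, Gemma:24, Orion:7, Juno:10, Cygnus:15 → nearest is Orion
(-7, 10) — d to each: Vega:3, Gemma:14, Orion:25, Juno:20, Cygnus:25 → nearest is Vega
(-5, 10) — d to each: Vega:1, Gemma:12, Orion:23, Juno:22, Cygnus:27 → nearest is Vega
(-9, 9) — d to each: Vega:4, Gemma:17, Orion:26, Juno:17, Cygnus:22 → nearest is Vega
(-3, -8) — d to each: Vega:19, Gemma:28, Orion:3, Juno:6, Cygnus:11 → nearest is Orion
(-8, 11) — d to each: Vega:5, Gemma:14, Orion:27, Juno:20, Cygnus:25 → nearest is Vega
0 of the 6 points have Cygnus as nearest.

0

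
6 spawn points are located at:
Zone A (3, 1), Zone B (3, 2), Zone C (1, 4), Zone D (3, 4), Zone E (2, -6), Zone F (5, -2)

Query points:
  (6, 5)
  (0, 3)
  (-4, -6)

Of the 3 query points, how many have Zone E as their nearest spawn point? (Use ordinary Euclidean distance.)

1

(6, 5) — d² to each: Zone A:25, Zone B:18, Zone C:26, Zone D:10, Zone E:137, Zone F:50 → nearest is Zone D
(0, 3) — d² to each: Zone A:13, Zone B:10, Zone C:2, Zone D:10, Zone E:85, Zone F:50 → nearest is Zone C
(-4, -6) — d² to each: Zone A:98, Zone B:113, Zone C:125, Zone D:149, Zone E:36, Zone F:97 → nearest is Zone E
1 of the 3 points has Zone E as nearest.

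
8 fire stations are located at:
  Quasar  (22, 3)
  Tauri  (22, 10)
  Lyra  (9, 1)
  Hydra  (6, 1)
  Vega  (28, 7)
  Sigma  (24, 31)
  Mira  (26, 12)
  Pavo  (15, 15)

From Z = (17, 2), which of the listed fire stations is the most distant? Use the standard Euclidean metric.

Sigma

Since √ is increasing, it suffices to compare squared distances:
d²(Z, Quasar) = (17−22)² + (2−3)² = 25 + 1 = 26
d²(Z, Tauri) = (17−22)² + (2−10)² = 25 + 64 = 89
d²(Z, Lyra) = (17−9)² + (2−1)² = 64 + 1 = 65
d²(Z, Hydra) = (17−6)² + (2−1)² = 121 + 1 = 122
d²(Z, Vega) = (17−28)² + (2−7)² = 121 + 25 = 146
d²(Z, Sigma) = (17−24)² + (2−31)² = 49 + 841 = 890
d²(Z, Mira) = (17−26)² + (2−12)² = 81 + 100 = 181
d²(Z, Pavo) = (17−15)² + (2−15)² = 4 + 169 = 173
The largest is to Sigma.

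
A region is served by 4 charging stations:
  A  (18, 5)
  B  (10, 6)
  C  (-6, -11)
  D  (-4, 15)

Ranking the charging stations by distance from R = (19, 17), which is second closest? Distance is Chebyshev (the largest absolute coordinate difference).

d(R,A) = max(1, 12) = 12
d(R,B) = max(9, 11) = 11
d(R,C) = max(25, 28) = 28
d(R,D) = max(23, 2) = 23
Sorted ascending: B, A, D, … — the second-nearest is A.

A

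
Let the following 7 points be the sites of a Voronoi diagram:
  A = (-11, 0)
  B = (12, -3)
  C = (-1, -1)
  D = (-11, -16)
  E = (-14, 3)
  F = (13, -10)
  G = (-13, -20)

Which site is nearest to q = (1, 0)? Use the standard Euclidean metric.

C

Squared Euclidean distances:
|qA|² = (1−(-11))² + (0−0)² = 144 + 0 = 144
|qB|² = (1−12)² + (0−(-3))² = 121 + 9 = 130
|qC|² = (1−(-1))² + (0−(-1))² = 4 + 1 = 5
|qD|² = (1−(-11))² + (0−(-16))² = 144 + 256 = 400
|qE|² = (1−(-14))² + (0−3)² = 225 + 9 = 234
|qF|² = (1−13)² + (0−(-10))² = 144 + 100 = 244
|qG|² = (1−(-13))² + (0−(-20))² = 196 + 400 = 596
C is nearest.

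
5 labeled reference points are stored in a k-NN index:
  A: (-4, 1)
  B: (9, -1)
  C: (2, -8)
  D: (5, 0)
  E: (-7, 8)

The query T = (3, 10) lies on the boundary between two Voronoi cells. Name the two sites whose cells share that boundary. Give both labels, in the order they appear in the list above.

D and E

Squared distances from T to each site:
|TA|² = 49 + 81 = 130
|TB|² = 36 + 121 = 157
|TC|² = 1 + 324 = 325
|TD|² = 4 + 100 = 104
|TE|² = 100 + 4 = 104
T is equidistant from D and E (both at squared distance 104), and every other site is strictly farther — so T lies on the D–E Voronoi edge.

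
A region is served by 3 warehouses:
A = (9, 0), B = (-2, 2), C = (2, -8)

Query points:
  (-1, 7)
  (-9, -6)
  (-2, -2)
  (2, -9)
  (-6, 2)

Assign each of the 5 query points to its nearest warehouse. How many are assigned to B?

(-1, 7) — d² to each: A:149, B:26, C:234 → nearest is B
(-9, -6) — d² to each: A:360, B:113, C:125 → nearest is B
(-2, -2) — d² to each: A:125, B:16, C:52 → nearest is B
(2, -9) — d² to each: A:130, B:137, C:1 → nearest is C
(-6, 2) — d² to each: A:229, B:16, C:164 → nearest is B
4 of the 5 points have B as nearest.

4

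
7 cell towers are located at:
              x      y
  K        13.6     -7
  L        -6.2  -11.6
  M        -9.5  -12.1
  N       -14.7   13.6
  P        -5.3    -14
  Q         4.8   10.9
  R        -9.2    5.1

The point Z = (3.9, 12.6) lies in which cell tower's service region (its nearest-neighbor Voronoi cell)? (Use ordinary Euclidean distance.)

Q

Since √ is increasing, it suffices to compare squared distances:
|ZK|² = (3.9−13.6)² + (12.6−(-7))² = 94.09 + 384.16 = 478.25
|ZL|² = (3.9−(-6.2))² + (12.6−(-11.6))² = 102.01 + 585.64 = 687.65
|ZM|² = (3.9−(-9.5))² + (12.6−(-12.1))² = 179.56 + 610.09 = 789.65
|ZN|² = (3.9−(-14.7))² + (12.6−13.6)² = 345.96 + 1 = 346.96
|ZP|² = (3.9−(-5.3))² + (12.6−(-14))² = 84.64 + 707.56 = 792.2
|ZQ|² = (3.9−4.8)² + (12.6−10.9)² = 0.81 + 2.89 = 3.7
|ZR|² = (3.9−(-9.2))² + (12.6−5.1)² = 171.61 + 56.25 = 227.86
Q is nearest.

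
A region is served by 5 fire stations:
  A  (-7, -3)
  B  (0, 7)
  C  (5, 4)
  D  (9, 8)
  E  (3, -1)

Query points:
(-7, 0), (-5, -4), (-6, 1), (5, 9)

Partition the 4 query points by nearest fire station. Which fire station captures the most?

(-7, 0) — d² to each: A:9, B:98, C:160, D:320, E:101 → nearest is A
(-5, -4) — d² to each: A:5, B:146, C:164, D:340, E:73 → nearest is A
(-6, 1) — d² to each: A:17, B:72, C:130, D:274, E:85 → nearest is A
(5, 9) — d² to each: A:288, B:29, C:25, D:17, E:104 → nearest is D
Tally — A:3, D:1. A captures the most (3).

A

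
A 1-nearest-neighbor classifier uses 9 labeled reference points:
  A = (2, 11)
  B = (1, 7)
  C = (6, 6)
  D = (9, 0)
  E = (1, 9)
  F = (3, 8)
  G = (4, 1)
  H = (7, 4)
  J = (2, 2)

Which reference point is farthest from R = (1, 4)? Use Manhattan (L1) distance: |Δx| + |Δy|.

D

d(R,A) = 1 + 7 = 8
d(R,B) = 0 + 3 = 3
d(R,C) = 5 + 2 = 7
d(R,D) = 8 + 4 = 12
d(R,E) = 0 + 5 = 5
d(R,F) = 2 + 4 = 6
d(R,G) = 3 + 3 = 6
d(R,H) = 6 + 0 = 6
d(R,J) = 1 + 2 = 3
The largest is to D.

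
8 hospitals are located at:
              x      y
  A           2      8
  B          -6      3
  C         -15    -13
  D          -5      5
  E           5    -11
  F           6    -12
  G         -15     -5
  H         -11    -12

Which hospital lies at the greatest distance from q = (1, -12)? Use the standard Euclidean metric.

Compare squared distances (the ordering matches that of the actual distances):
|qA|² = (1−2)² + (-12−8)² = 1 + 400 = 401
|qB|² = (1−(-6))² + (-12−3)² = 49 + 225 = 274
|qC|² = (1−(-15))² + (-12−(-13))² = 256 + 1 = 257
|qD|² = (1−(-5))² + (-12−5)² = 36 + 289 = 325
|qE|² = (1−5)² + (-12−(-11))² = 16 + 1 = 17
|qF|² = (1−6)² + (-12−(-12))² = 25 + 0 = 25
|qG|² = (1−(-15))² + (-12−(-5))² = 256 + 49 = 305
|qH|² = (1−(-11))² + (-12−(-12))² = 144 + 0 = 144
The largest is to A.

A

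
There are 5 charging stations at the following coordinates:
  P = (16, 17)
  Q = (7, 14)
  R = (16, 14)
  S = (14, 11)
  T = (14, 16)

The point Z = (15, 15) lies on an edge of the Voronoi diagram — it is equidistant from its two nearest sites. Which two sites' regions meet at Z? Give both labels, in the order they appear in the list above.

R and T

Squared distances from Z to each site:
|ZP|² = 1 + 4 = 5
|ZQ|² = 64 + 1 = 65
|ZR|² = 1 + 1 = 2
|ZS|² = 1 + 16 = 17
|ZT|² = 1 + 1 = 2
Z is equidistant from R and T (both at squared distance 2), and every other site is strictly farther — so Z lies on the R–T Voronoi edge.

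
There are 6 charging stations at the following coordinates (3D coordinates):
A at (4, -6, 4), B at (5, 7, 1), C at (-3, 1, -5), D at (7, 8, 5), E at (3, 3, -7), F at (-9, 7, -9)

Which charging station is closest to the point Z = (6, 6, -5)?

Compare squared distances (the ordering matches that of the actual distances):
|ZA|² = (6−4)² + (6−(-6))² + (-5−4)² = 4 + 144 + 81 = 229
|ZB|² = (6−5)² + (6−7)² + (-5−1)² = 1 + 1 + 36 = 38
|ZC|² = (6−(-3))² + (6−1)² + (-5−(-5))² = 81 + 25 + 0 = 106
|ZD|² = (6−7)² + (6−8)² + (-5−5)² = 1 + 4 + 100 = 105
|ZE|² = (6−3)² + (6−3)² + (-5−(-7))² = 9 + 9 + 4 = 22
|ZF|² = (6−(-9))² + (6−7)² + (-5−(-9))² = 225 + 1 + 16 = 242
E is nearest.

E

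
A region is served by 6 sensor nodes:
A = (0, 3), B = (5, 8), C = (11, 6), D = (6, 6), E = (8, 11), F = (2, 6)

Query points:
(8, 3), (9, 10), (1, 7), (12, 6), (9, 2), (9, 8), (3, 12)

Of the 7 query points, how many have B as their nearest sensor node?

(8, 3) — d² to each: A:64, B:34, C:18, D:13, E:64, F:45 → nearest is D
(9, 10) — d² to each: A:130, B:20, C:20, D:25, E:2, F:65 → nearest is E
(1, 7) — d² to each: A:17, B:17, C:101, D:26, E:65, F:2 → nearest is F
(12, 6) — d² to each: A:153, B:53, C:1, D:36, E:41, F:100 → nearest is C
(9, 2) — d² to each: A:82, B:52, C:20, D:25, E:82, F:65 → nearest is C
(9, 8) — d² to each: A:106, B:16, C:8, D:13, E:10, F:53 → nearest is C
(3, 12) — d² to each: A:90, B:20, C:100, D:45, E:26, F:37 → nearest is B
1 of the 7 points has B as nearest.

1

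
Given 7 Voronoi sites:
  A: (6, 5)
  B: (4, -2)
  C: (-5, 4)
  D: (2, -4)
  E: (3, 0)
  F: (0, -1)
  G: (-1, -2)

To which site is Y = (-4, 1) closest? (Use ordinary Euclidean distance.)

Compare squared distances (the ordering matches that of the actual distances):
|YA|² = (-4−6)² + (1−5)² = 100 + 16 = 116
|YB|² = (-4−4)² + (1−(-2))² = 64 + 9 = 73
|YC|² = (-4−(-5))² + (1−4)² = 1 + 9 = 10
|YD|² = (-4−2)² + (1−(-4))² = 36 + 25 = 61
|YE|² = (-4−3)² + (1−0)² = 49 + 1 = 50
|YF|² = (-4−0)² + (1−(-1))² = 16 + 4 = 20
|YG|² = (-4−(-1))² + (1−(-2))² = 9 + 9 = 18
The smallest is to C, so Y lies in the Voronoi region of C.

C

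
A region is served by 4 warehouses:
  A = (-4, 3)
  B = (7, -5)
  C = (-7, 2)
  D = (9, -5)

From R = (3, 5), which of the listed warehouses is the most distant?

Compare squared distances (the ordering matches that of the actual distances):
|RA|² = (3−(-4))² + (5−3)² = 49 + 4 = 53
|RB|² = (3−7)² + (5−(-5))² = 16 + 100 = 116
|RC|² = (3−(-7))² + (5−2)² = 100 + 9 = 109
|RD|² = (3−9)² + (5−(-5))² = 36 + 100 = 136
The largest is to D.

D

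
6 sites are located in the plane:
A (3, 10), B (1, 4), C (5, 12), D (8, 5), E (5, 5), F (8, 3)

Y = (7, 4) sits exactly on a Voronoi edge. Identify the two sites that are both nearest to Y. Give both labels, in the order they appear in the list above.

Squared distances from Y to each site:
|YA|² = (7−3)² + (4−10)² = 16 + 36 = 52
|YB|² = (7−1)² + (4−4)² = 36 + 0 = 36
|YC|² = (7−5)² + (4−12)² = 4 + 64 = 68
|YD|² = (7−8)² + (4−5)² = 1 + 1 = 2
|YE|² = (7−5)² + (4−5)² = 4 + 1 = 5
|YF|² = (7−8)² + (4−3)² = 1 + 1 = 2
Y is equidistant from D and F (both at squared distance 2), and every other site is strictly farther — so Y lies on the D–F Voronoi edge.

D and F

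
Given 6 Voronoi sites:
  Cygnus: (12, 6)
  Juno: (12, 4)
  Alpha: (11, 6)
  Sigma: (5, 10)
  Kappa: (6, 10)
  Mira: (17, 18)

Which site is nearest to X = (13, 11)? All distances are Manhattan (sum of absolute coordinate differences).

d(X, Cygnus) = |13−12| + |11−6| = 1 + 5 = 6
d(X, Juno) = |13−12| + |11−4| = 1 + 7 = 8
d(X, Alpha) = |13−11| + |11−6| = 2 + 5 = 7
d(X, Sigma) = |13−5| + |11−10| = 8 + 1 = 9
d(X, Kappa) = |13−6| + |11−10| = 7 + 1 = 8
d(X, Mira) = |13−17| + |11−18| = 4 + 7 = 11
Cygnus is nearest.

Cygnus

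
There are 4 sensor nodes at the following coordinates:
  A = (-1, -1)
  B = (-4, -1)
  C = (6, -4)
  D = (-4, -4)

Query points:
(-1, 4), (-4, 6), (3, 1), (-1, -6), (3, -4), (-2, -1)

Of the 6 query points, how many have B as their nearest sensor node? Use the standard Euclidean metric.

(-1, 4) — d² to each: A:25, B:34, C:113, D:73 → nearest is A
(-4, 6) — d² to each: A:58, B:49, C:200, D:100 → nearest is B
(3, 1) — d² to each: A:20, B:53, C:34, D:74 → nearest is A
(-1, -6) — d² to each: A:25, B:34, C:53, D:13 → nearest is D
(3, -4) — d² to each: A:25, B:58, C:9, D:49 → nearest is C
(-2, -1) — d² to each: A:1, B:4, C:73, D:13 → nearest is A
1 of the 6 points has B as nearest.

1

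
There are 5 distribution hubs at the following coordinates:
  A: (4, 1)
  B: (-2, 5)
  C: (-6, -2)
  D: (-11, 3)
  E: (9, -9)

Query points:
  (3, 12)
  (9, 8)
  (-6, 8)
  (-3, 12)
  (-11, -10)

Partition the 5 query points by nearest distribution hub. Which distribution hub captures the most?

B

(3, 12) — d² to each: A:122, B:74, C:277, D:277, E:477 → nearest is B
(9, 8) — d² to each: A:74, B:130, C:325, D:425, E:289 → nearest is A
(-6, 8) — d² to each: A:149, B:25, C:100, D:50, E:514 → nearest is B
(-3, 12) — d² to each: A:170, B:50, C:205, D:145, E:585 → nearest is B
(-11, -10) — d² to each: A:346, B:306, C:89, D:169, E:401 → nearest is C
Tally — A:1, B:3, C:1. B captures the most (3).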